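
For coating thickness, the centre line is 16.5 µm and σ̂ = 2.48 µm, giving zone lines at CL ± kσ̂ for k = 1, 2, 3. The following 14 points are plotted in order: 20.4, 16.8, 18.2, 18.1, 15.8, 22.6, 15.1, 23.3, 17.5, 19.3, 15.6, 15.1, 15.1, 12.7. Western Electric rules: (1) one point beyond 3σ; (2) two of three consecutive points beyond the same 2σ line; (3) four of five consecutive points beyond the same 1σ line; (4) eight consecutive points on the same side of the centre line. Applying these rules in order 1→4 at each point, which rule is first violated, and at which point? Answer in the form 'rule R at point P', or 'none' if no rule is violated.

rule 2 at point 8

Zone of each point (C = within 1σ̂, B = 1σ̂–2σ̂, A = 2σ̂–3σ̂, * = beyond 3σ̂; sign = side of CL): 1:+B, 2:+C, 3:+C, 4:+C, 5:-C, 6:+A, 7:-C, 8:+A, 9:+C, 10:+B, 11:-C, 12:-C, 13:-C, 14:-B
Rule 2 (two of three consecutive points beyond the same 2σ limit) is satisfied at point 8.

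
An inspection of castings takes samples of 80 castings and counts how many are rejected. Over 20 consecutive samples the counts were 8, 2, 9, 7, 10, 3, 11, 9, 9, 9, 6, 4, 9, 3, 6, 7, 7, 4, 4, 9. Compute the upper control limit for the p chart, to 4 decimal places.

0.1785

p̄ = Σdᵢ / (k·n) = 136 / (20 × 80) = 0.08500
UCL = p̄ + 3·√(p̄(1−p̄)/n) = 0.08500 + 3 × √(0.08500×0.91500/80) = 0.08500 + 3 × 0.03118 = 0.17854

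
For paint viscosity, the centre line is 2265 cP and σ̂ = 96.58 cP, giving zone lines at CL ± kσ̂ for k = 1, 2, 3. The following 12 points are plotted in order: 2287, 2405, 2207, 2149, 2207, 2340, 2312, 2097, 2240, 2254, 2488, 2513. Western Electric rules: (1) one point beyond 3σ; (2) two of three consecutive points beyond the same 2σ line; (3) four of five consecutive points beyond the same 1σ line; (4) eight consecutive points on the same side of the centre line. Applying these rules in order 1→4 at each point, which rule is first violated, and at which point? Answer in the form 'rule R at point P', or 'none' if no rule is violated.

Zone of each point (C = within 1σ̂, B = 1σ̂–2σ̂, A = 2σ̂–3σ̂, * = beyond 3σ̂; sign = side of CL): 1:+C, 2:+B, 3:-C, 4:-B, 5:-C, 6:+C, 7:+C, 8:-B, 9:-C, 10:-C, 11:+A, 12:+A
Rule 2 (two of three consecutive points beyond the same 2σ limit) is satisfied at point 12.

rule 2 at point 12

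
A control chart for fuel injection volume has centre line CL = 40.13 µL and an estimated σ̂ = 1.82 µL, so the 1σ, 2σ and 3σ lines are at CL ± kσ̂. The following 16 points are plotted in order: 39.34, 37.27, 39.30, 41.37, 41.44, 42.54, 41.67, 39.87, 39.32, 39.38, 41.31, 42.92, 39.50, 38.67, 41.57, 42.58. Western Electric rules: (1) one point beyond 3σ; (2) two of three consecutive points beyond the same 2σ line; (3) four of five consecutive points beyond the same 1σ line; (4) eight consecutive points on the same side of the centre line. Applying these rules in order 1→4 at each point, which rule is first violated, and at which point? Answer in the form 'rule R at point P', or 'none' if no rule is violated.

Zone of each point (C = within 1σ̂, B = 1σ̂–2σ̂, A = 2σ̂–3σ̂, * = beyond 3σ̂; sign = side of CL): 1:-C, 2:-B, 3:-C, 4:+C, 5:+C, 6:+B, 7:+C, 8:-C, 9:-C, 10:-C, 11:+C, 12:+B, 13:-C, 14:-C, 15:+C, 16:+B
No rule fires across all 16 points.

none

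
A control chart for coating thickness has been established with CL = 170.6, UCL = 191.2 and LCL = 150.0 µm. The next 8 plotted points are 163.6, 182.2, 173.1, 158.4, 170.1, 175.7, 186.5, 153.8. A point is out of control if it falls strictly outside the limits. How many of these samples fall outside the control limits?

All 8 points lie within [150.0, 191.2].

0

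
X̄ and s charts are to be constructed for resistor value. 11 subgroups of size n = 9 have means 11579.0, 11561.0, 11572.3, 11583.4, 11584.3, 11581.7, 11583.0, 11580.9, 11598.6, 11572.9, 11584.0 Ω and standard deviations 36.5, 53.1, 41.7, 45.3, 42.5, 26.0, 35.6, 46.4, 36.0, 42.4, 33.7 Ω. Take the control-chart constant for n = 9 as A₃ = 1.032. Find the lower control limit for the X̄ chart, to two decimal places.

11538.90

X̄̄ = (11579.0 + 11561.0 + 11572.3 + 11583.4 + 11584.3 + 11581.7 + 11583.0 + 11580.9 + 11598.6 + 11572.9 + 11584.0) / 11 = 11580.1000
s̄ = (36.5 + 53.1 + 41.7 + 45.3 + 42.5 + 26.0 + 35.6 + 46.4 + 36.0 + 42.4 + 33.7) / 11 = 39.9273
LCL = X̄̄ − A₃·s̄ = 11580.1000 − 1.032 × 39.9273 = 11538.8951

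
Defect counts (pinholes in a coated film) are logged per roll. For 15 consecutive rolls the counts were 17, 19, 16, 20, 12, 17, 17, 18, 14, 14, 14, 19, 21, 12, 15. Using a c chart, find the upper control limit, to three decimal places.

28.458

c̄ = (17 + 19 + 16 + 20 + 12 + 17 + 17 + 18 + 14 + 14 + 14 + 19 + 21 + 12 + 15) / 15 = 245 / 15 = 16.3333
UCL = c̄ + 3√c̄ = 16.3333 + 3 × √16.3333 = 16.3333 + 3 × 4.0415 = 28.4577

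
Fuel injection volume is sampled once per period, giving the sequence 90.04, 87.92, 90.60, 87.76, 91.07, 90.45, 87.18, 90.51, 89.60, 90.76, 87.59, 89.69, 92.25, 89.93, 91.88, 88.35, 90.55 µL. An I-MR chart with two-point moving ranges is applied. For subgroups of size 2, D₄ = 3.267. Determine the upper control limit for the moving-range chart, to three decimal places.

Moving ranges: 2.12, 2.68, 2.84, 3.31, 0.62, 3.27, 3.33, 0.91, 1.16, 3.17, 2.10, 2.56, 2.32, 1.95, 3.53, 2.20; M̄R̄ = 38.0700 / 16 = 2.3794
UCL_MR = D₄·M̄R̄ = 3.267 × 2.3794 = 7.7734

7.773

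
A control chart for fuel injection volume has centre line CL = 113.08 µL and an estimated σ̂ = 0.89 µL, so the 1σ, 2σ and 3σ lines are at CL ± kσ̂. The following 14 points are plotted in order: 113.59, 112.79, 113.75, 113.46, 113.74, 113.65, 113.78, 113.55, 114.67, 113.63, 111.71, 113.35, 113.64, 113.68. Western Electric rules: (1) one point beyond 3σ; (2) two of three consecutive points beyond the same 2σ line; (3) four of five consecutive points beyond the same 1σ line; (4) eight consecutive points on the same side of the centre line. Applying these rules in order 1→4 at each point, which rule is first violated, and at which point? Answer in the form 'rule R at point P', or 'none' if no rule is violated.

rule 4 at point 10

Zone of each point (C = within 1σ̂, B = 1σ̂–2σ̂, A = 2σ̂–3σ̂, * = beyond 3σ̂; sign = side of CL): 1:+C, 2:-C, 3:+C, 4:+C, 5:+C, 6:+C, 7:+C, 8:+C, 9:+B, 10:+C, 11:-B, 12:+C, 13:+C, 14:+C
Rule 4 (eight consecutive points on the same side of the centre line) is satisfied at point 10.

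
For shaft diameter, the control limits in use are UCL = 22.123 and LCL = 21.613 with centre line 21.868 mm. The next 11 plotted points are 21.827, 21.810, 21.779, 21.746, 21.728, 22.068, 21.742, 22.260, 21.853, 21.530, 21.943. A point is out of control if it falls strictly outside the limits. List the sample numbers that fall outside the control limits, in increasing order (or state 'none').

Compare each point to [21.613, 22.123]: sample 8 = 22.260 > UCL; sample 10 = 21.530 < LCL.

8, 10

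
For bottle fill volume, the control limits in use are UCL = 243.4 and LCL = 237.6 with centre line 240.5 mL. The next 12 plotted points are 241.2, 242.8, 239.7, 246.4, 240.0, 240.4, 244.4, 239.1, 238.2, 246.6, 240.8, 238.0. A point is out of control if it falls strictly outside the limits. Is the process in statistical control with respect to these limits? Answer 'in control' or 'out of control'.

out of control

Compare each point to [237.6, 243.4]: sample 4 = 246.4 > UCL; sample 7 = 244.4 > UCL; sample 10 = 246.6 > UCL.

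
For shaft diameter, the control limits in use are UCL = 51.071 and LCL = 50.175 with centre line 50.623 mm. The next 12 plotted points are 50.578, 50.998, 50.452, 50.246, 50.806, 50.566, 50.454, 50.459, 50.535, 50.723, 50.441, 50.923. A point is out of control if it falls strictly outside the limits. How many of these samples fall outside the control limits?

0

All 12 points lie within [50.175, 51.071].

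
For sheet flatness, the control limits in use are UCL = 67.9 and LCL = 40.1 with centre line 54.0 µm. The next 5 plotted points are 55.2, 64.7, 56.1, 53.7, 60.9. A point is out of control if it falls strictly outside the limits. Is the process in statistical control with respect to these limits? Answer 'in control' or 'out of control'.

in control

All 5 points lie within [40.1, 67.9].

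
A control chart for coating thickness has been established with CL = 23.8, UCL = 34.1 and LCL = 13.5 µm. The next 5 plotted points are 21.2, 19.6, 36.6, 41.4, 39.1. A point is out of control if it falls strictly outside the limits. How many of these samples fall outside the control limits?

3

Compare each point to [13.5, 34.1]: sample 3 = 36.6 > UCL; sample 4 = 41.4 > UCL; sample 5 = 39.1 > UCL.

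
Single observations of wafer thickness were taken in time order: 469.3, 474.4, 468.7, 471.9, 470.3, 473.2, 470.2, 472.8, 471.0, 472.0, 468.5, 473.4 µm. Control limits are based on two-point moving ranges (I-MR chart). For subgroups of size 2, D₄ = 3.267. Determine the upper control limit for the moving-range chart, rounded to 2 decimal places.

10.48

Moving ranges: 5.1, 5.7, 3.2, 1.6, 2.9, 3.0, 2.6, 1.8, 1.0, 3.5, 4.9; M̄R̄ = 35.3000 / 11 = 3.2091
UCL_MR = D₄·M̄R̄ = 3.267 × 3.2091 = 10.4841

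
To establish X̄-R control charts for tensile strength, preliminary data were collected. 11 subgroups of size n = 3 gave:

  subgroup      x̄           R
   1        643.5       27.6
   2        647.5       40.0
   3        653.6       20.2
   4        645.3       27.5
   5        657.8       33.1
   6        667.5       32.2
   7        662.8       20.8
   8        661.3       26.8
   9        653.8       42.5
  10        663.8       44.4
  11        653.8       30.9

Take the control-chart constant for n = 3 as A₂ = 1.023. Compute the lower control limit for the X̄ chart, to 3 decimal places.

623.340

X̄̄ = (643.5 + 647.5 + 653.6 + 645.3 + 657.8 + 667.5 + 662.8 + 661.3 + 653.8 + 663.8 + 653.8) / 11 = 7210.7000 / 11 = 655.5182
R̄ = (27.6 + 40.0 + 20.2 + 27.5 + 33.1 + 32.2 + 20.8 + 26.8 + 42.5 + 44.4 + 30.9) / 11 = 346.0000 / 11 = 31.4545
LCL = X̄̄ − A₂·R̄ = 655.5182 − 1.023 × 31.4545 = 623.3402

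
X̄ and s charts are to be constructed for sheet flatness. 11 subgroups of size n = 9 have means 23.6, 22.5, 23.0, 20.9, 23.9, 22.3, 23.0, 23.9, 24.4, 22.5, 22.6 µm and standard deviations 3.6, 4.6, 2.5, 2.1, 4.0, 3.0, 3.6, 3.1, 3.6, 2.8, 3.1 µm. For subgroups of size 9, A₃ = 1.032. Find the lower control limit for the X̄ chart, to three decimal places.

19.586

X̄̄ = (23.6 + 22.5 + 23.0 + 20.9 + 23.9 + 22.3 + 23.0 + 23.9 + 24.4 + 22.5 + 22.6) / 11 = 22.9636
s̄ = (3.6 + 4.6 + 2.5 + 2.1 + 4.0 + 3.0 + 3.6 + 3.1 + 3.6 + 2.8 + 3.1) / 11 = 3.2727
LCL = X̄̄ − A₃·s̄ = 22.9636 − 1.032 × 3.2727 = 19.5862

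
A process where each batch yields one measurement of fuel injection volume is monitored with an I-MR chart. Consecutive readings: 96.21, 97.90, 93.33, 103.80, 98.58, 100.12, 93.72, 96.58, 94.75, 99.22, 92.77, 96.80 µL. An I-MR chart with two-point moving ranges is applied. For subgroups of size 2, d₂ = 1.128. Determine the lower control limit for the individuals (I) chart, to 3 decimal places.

X̄ = (96.21 + 97.90 + 93.33 + 103.80 + 98.58 + 100.12 + 93.72 + 96.58 + 94.75 + 99.22 + 92.77 + 96.80) / 12 = 96.9817
Moving ranges: 1.69, 4.57, 10.47, 5.22, 1.54, 6.40, 2.86, 1.83, 4.47, 6.45, 4.03; M̄R̄ = 49.5300 / 11 = 4.5027
LCL = X̄ − 3·M̄R̄/d₂ = 96.9817 − 3 × 4.5027 / 1.128 = 85.0063

85.006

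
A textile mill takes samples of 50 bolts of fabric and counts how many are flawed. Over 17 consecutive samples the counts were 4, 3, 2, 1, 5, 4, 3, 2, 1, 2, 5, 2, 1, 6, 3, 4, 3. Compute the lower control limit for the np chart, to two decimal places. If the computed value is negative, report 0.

p̄ = Σdᵢ / (k·n) = 51 / (17 × 50) = 0.06000
LCL = np̄ − 3·√(np̄(1−p̄)) = 3.0000 − 3 × 1.6793 = -2.0379 → 0 (negative, so LCL = 0)

0.00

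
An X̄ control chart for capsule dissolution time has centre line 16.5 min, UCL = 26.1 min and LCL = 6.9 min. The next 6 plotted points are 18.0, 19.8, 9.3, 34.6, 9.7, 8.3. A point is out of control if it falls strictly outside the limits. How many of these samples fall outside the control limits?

Compare each point to [6.9, 26.1]: sample 4 = 34.6 > UCL.

1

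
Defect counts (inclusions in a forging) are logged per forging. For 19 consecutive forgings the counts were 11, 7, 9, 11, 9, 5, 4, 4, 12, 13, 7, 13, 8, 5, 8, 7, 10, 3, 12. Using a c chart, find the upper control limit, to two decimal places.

c̄ = (11 + 7 + 9 + 11 + 9 + 5 + 4 + 4 + 12 + 13 + 7 + 13 + 8 + 5 + 8 + 7 + 10 + 3 + 12) / 19 = 158 / 19 = 8.3158
UCL = c̄ + 3√c̄ = 8.3158 + 3 × √8.3158 = 8.3158 + 3 × 2.8837 = 16.9669

16.97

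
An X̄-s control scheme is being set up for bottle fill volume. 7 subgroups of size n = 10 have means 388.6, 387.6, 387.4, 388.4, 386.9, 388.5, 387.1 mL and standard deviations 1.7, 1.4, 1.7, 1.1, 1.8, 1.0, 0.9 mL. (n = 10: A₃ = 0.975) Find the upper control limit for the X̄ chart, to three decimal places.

389.123

X̄̄ = (388.6 + 387.6 + 387.4 + 388.4 + 386.9 + 388.5 + 387.1) / 7 = 387.7857
s̄ = (1.7 + 1.4 + 1.7 + 1.1 + 1.8 + 1.0 + 0.9) / 7 = 1.3714
UCL = X̄̄ + A₃·s̄ = 387.7857 + 0.975 × 1.3714 = 389.1229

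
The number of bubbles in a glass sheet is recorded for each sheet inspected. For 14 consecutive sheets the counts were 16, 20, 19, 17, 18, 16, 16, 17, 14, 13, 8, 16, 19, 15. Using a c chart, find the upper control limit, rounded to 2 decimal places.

28.00

c̄ = (16 + 20 + 19 + 17 + 18 + 16 + 16 + 17 + 14 + 13 + 8 + 16 + 19 + 15) / 14 = 224 / 14 = 16.0000
UCL = c̄ + 3√c̄ = 16.0000 + 3 × √16.0000 = 16.0000 + 3 × 4.0000 = 28.0000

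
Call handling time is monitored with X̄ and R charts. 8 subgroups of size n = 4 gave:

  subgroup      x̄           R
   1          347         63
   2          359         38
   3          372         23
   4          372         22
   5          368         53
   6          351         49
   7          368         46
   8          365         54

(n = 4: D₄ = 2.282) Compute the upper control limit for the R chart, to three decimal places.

99.267

R̄ = (63 + 38 + 23 + 22 + 53 + 49 + 46 + 54) / 8 = 348.0000 / 8 = 43.5000
UCL_R = D₄·R̄ = 2.282 × 43.5000 = 99.2670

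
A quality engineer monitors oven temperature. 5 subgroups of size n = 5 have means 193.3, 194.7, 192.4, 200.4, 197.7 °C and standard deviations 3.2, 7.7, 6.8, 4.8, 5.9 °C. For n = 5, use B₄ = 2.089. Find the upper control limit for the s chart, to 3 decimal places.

s̄ = (3.2 + 7.7 + 6.8 + 4.8 + 5.9) / 5 = 5.6800
UCL_s = B₄·s̄ = 2.089 × 5.6800 = 11.8655

11.866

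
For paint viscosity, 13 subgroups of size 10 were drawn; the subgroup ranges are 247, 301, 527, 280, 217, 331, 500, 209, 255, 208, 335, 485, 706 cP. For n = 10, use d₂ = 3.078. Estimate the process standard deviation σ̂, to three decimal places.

114.985

R̄ = (247 + 301 + 527 + 280 + 217 + 331 + 500 + 209 + 255 + 208 + 335 + 485 + 706) / 13 = 353.9231
σ̂ = R̄ / d₂ = 353.9231 / 3.078 = 114.9848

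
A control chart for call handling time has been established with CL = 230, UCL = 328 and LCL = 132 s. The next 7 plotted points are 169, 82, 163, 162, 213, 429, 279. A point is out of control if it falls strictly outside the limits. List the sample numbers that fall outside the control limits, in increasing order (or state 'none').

2, 6

Compare each point to [132, 328]: sample 2 = 82 < LCL; sample 6 = 429 > UCL.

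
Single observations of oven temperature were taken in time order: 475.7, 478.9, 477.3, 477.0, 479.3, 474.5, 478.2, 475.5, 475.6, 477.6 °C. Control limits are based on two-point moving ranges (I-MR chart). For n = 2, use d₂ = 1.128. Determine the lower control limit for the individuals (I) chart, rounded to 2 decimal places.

X̄ = (475.7 + 478.9 + 477.3 + 477.0 + 479.3 + 474.5 + 478.2 + 475.5 + 475.6 + 477.6) / 10 = 476.9600
Moving ranges: 3.2, 1.6, 0.3, 2.3, 4.8, 3.7, 2.7, 0.1, 2.0; M̄R̄ = 20.7000 / 9 = 2.3000
LCL = X̄ − 3·M̄R̄/d₂ = 476.9600 − 3 × 2.3000 / 1.128 = 470.8430

470.84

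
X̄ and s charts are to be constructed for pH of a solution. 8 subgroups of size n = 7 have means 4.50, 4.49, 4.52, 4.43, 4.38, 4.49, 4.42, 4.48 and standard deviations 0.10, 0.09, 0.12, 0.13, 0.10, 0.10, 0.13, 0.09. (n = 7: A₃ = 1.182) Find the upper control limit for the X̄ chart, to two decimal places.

X̄̄ = (4.50 + 4.49 + 4.52 + 4.43 + 4.38 + 4.49 + 4.42 + 4.48) / 8 = 4.4638
s̄ = (0.10 + 0.09 + 0.12 + 0.13 + 0.10 + 0.10 + 0.13 + 0.09) / 8 = 0.1075
UCL = X̄̄ + A₃·s̄ = 4.4638 + 1.182 × 0.1075 = 4.5908

4.59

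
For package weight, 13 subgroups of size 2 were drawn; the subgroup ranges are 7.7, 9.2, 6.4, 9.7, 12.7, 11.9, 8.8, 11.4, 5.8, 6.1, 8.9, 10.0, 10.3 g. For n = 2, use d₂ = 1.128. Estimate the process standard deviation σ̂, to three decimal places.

8.108

R̄ = (7.7 + 9.2 + 6.4 + 9.7 + 12.7 + 11.9 + 8.8 + 11.4 + 5.8 + 6.1 + 8.9 + 10.0 + 10.3) / 13 = 9.1462
σ̂ = R̄ / d₂ = 9.1462 / 1.128 = 8.1083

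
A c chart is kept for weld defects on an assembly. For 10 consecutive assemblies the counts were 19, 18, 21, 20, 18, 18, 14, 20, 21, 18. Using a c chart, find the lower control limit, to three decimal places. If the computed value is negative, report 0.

c̄ = (19 + 18 + 21 + 20 + 18 + 18 + 14 + 20 + 21 + 18) / 10 = 187 / 10 = 18.7000
LCL = c̄ − 3√c̄ = 18.7000 − 3 × 4.3243 = 5.7270

5.727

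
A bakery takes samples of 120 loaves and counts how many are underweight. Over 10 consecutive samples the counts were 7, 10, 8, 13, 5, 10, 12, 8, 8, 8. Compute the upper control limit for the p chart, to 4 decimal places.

p̄ = Σdᵢ / (k·n) = 89 / (10 × 120) = 0.07417
UCL = p̄ + 3·√(p̄(1−p̄)/n) = 0.07417 + 3 × √(0.07417×0.92583/120) = 0.07417 + 3 × 0.02392 = 0.14593

0.1459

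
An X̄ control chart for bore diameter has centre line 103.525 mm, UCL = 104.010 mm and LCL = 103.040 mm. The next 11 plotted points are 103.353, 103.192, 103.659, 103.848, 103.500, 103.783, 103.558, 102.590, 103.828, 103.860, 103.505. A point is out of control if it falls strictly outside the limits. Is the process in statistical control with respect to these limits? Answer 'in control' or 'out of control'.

out of control

Compare each point to [103.040, 104.010]: sample 8 = 102.590 < LCL.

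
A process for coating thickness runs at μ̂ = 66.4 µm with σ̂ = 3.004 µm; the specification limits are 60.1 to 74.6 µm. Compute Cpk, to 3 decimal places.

Cpu = (USL − μ̂) / (3σ̂) = (74.6 − 66.4) / (3 × 3.004) = 0.9099; Cpl = (μ̂ − LSL) / (3σ̂) = (66.4 − 60.1) / (3 × 3.004) = 0.6991; Cpk = min(Cpu, Cpl) = 0.6991

0.699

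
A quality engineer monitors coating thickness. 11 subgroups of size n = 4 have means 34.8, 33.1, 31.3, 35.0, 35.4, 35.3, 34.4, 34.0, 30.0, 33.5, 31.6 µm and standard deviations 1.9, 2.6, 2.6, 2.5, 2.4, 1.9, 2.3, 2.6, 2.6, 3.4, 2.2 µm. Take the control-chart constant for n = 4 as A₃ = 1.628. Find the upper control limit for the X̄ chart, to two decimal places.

37.49

X̄̄ = (34.8 + 33.1 + 31.3 + 35.0 + 35.4 + 35.3 + 34.4 + 34.0 + 30.0 + 33.5 + 31.6) / 11 = 33.4909
s̄ = (1.9 + 2.6 + 2.6 + 2.5 + 2.4 + 1.9 + 2.3 + 2.6 + 2.6 + 3.4 + 2.2) / 11 = 2.4545
UCL = X̄̄ + A₃·s̄ = 33.4909 + 1.628 × 2.4545 = 37.4869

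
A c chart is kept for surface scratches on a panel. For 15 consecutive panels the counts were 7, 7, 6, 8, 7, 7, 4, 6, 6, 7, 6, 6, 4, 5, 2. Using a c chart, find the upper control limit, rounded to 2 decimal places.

c̄ = (7 + 7 + 6 + 8 + 7 + 7 + 4 + 6 + 6 + 7 + 6 + 6 + 4 + 5 + 2) / 15 = 88 / 15 = 5.8667
UCL = c̄ + 3√c̄ = 5.8667 + 3 × √5.8667 = 5.8667 + 3 × 2.4221 = 13.1330

13.13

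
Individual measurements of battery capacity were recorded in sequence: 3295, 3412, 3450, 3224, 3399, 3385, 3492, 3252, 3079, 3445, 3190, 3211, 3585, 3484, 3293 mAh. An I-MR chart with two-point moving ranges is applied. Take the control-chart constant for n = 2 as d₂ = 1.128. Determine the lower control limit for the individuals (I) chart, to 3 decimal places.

X̄ = (3295 + 3412 + 3450 + 3224 + 3399 + 3385 + 3492 + 3252 + 3079 + 3445 + 3190 + 3211 + 3585 + 3484 + 3293) / 15 = 3346.4000
Moving ranges: 117, 38, 226, 175, 14, 107, 240, 173, 366, 255, 21, 374, 101, 191; M̄R̄ = 2398.0000 / 14 = 171.2857
LCL = X̄ − 3·M̄R̄/d₂ = 3346.4000 − 3 × 171.2857 / 1.128 = 2890.8529

2890.853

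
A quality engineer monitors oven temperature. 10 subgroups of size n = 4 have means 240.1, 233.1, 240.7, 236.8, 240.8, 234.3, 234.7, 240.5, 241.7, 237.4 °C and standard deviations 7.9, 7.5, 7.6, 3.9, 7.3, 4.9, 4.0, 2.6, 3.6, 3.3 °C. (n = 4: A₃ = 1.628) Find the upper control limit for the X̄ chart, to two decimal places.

X̄̄ = (240.1 + 233.1 + 240.7 + 236.8 + 240.8 + 234.3 + 234.7 + 240.5 + 241.7 + 237.4) / 10 = 238.0100
s̄ = (7.9 + 7.5 + 7.6 + 3.9 + 7.3 + 4.9 + 4.0 + 2.6 + 3.6 + 3.3) / 10 = 5.2600
UCL = X̄̄ + A₃·s̄ = 238.0100 + 1.628 × 5.2600 = 246.5733

246.57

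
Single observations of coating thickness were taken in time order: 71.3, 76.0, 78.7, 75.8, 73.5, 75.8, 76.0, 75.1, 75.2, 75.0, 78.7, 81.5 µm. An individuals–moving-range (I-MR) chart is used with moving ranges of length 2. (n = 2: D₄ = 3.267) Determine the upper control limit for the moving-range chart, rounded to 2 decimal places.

6.77

Moving ranges: 4.7, 2.7, 2.9, 2.3, 2.3, 0.2, 0.9, 0.1, 0.2, 3.7, 2.8; M̄R̄ = 22.8000 / 11 = 2.0727
UCL_MR = D₄·M̄R̄ = 3.267 × 2.0727 = 6.7716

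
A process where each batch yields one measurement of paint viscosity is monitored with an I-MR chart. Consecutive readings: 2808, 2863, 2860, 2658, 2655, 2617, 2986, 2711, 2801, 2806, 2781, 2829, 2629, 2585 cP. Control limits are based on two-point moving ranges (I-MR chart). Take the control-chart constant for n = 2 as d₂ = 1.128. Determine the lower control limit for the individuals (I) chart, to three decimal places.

2478.738

X̄ = (2808 + 2863 + 2860 + 2658 + 2655 + 2617 + 2986 + 2711 + 2801 + 2806 + 2781 + 2829 + 2629 + 2585) / 14 = 2756.3571
Moving ranges: 55, 3, 202, 3, 38, 369, 275, 90, 5, 25, 48, 200, 44; M̄R̄ = 1357.0000 / 13 = 104.3846
LCL = X̄ − 3·M̄R̄/d₂ = 2756.3571 − 3 × 104.3846 / 1.128 = 2478.7385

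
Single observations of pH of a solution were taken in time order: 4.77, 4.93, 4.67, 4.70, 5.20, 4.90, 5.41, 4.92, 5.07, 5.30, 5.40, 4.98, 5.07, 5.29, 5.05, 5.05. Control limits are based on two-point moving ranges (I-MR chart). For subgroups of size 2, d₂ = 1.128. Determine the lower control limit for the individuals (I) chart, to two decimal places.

X̄ = (4.77 + 4.93 + 4.67 + 4.70 + 5.20 + 4.90 + 5.41 + 4.92 + 5.07 + 5.30 + 5.40 + 4.98 + 5.07 + 5.29 + 5.05 + 5.05) / 16 = 5.0444
Moving ranges: 0.16, 0.26, 0.03, 0.50, 0.30, 0.51, 0.49, 0.15, 0.23, 0.10, 0.42, 0.09, 0.22, 0.24, 0.00; M̄R̄ = 3.7000 / 15 = 0.2467
LCL = X̄ − 3·M̄R̄/d₂ = 5.0444 − 3 × 0.2467 / 1.128 = 4.3883

4.39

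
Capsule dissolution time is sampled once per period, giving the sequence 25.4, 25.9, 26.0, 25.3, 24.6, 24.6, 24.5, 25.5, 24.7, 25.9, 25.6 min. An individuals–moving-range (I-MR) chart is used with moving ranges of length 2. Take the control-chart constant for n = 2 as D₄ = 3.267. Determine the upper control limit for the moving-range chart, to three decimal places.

1.764

Moving ranges: 0.5, 0.1, 0.7, 0.7, 0.0, 0.1, 1.0, 0.8, 1.2, 0.3; M̄R̄ = 5.4000 / 10 = 0.5400
UCL_MR = D₄·M̄R̄ = 3.267 × 0.5400 = 1.7642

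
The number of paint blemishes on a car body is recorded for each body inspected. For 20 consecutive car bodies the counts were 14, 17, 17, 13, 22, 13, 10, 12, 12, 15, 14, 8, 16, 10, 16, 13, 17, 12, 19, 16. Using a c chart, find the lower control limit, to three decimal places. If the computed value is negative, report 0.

c̄ = (14 + 17 + 17 + 13 + 22 + 13 + 10 + 12 + 12 + 15 + 14 + 8 + 16 + 10 + 16 + 13 + 17 + 12 + 19 + 16) / 20 = 286 / 20 = 14.3000
LCL = c̄ − 3√c̄ = 14.3000 − 3 × 3.7815 = 2.9554

2.955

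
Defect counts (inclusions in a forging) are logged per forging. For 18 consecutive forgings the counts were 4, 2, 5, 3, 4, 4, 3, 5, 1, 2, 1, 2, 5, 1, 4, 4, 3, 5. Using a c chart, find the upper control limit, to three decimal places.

c̄ = (4 + 2 + 5 + 3 + 4 + 4 + 3 + 5 + 1 + 2 + 1 + 2 + 5 + 1 + 4 + 4 + 3 + 5) / 18 = 58 / 18 = 3.2222
UCL = c̄ + 3√c̄ = 3.2222 + 3 × √3.2222 = 3.2222 + 3 × 1.7951 = 8.6074

8.607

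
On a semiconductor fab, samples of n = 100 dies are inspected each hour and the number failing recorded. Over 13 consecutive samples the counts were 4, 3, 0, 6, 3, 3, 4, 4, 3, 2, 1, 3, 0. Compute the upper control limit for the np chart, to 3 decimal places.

7.692

p̄ = Σdᵢ / (k·n) = 36 / (13 × 100) = 0.02769
UCL = np̄ + 3·√(np̄(1−p̄)) = 2.7692 + 3 × √(2.7692×0.97231) = 2.7692 + 3 × 1.6409 = 7.6919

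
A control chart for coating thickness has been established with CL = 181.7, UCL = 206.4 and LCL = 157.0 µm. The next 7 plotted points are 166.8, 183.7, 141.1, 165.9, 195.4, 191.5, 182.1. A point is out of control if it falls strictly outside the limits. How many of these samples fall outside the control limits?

1

Compare each point to [157.0, 206.4]: sample 3 = 141.1 < LCL.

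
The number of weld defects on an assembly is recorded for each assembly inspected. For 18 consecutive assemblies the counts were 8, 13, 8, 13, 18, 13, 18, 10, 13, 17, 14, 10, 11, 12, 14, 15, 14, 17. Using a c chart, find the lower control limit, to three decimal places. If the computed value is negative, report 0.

2.314

c̄ = (8 + 13 + 8 + 13 + 18 + 13 + 18 + 10 + 13 + 17 + 14 + 10 + 11 + 12 + 14 + 15 + 14 + 17) / 18 = 238 / 18 = 13.2222
LCL = c̄ − 3√c̄ = 13.2222 − 3 × 3.6362 = 2.3135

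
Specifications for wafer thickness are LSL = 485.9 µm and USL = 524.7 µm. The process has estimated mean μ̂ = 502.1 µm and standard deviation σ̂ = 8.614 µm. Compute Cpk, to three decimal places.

0.627

Cpu = (USL − μ̂) / (3σ̂) = (524.7 − 502.1) / (3 × 8.614) = 0.8745; Cpl = (μ̂ − LSL) / (3σ̂) = (502.1 − 485.9) / (3 × 8.614) = 0.6269; Cpk = min(Cpu, Cpl) = 0.6269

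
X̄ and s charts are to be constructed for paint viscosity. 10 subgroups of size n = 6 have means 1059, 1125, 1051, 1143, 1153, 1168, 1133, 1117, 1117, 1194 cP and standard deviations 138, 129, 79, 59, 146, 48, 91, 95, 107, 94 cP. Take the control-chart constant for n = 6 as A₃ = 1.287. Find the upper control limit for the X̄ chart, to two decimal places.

X̄̄ = (1059 + 1125 + 1051 + 1143 + 1153 + 1168 + 1133 + 1117 + 1117 + 1194) / 10 = 1126.0000
s̄ = (138 + 129 + 79 + 59 + 146 + 48 + 91 + 95 + 107 + 94) / 10 = 98.6000
UCL = X̄̄ + A₃·s̄ = 1126.0000 + 1.287 × 98.6000 = 1252.8982

1252.90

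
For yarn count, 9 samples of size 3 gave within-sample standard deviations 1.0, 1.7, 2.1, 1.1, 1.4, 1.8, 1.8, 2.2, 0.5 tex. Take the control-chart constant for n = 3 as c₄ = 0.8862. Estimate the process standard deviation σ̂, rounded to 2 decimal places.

s̄ = (1.0 + 1.7 + 2.1 + 1.1 + 1.4 + 1.8 + 1.8 + 2.2 + 0.5) / 9 = 1.5111
σ̂ = s̄ / c₄ = 1.5111 / 0.8862 = 1.7052

1.71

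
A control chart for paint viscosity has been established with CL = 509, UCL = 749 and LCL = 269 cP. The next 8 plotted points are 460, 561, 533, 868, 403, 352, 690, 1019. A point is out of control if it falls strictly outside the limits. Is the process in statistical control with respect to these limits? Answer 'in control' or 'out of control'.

Compare each point to [269, 749]: sample 4 = 868 > UCL; sample 8 = 1019 > UCL.

out of control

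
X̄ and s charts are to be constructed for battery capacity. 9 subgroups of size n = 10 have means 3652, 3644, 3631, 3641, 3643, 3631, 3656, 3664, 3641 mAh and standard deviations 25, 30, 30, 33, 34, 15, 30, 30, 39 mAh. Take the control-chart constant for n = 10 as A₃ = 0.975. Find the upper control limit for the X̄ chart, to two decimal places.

3673.59

X̄̄ = (3652 + 3644 + 3631 + 3641 + 3643 + 3631 + 3656 + 3664 + 3641) / 9 = 3644.7778
s̄ = (25 + 30 + 30 + 33 + 34 + 15 + 30 + 30 + 39) / 9 = 29.5556
UCL = X̄̄ + A₃·s̄ = 3644.7778 + 0.975 × 29.5556 = 3673.5944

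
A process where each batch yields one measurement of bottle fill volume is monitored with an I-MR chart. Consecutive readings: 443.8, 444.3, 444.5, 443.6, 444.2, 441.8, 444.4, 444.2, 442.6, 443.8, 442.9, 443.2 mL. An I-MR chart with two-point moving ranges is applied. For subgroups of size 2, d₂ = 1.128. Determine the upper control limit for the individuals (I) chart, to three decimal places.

446.365

X̄ = (443.8 + 444.3 + 444.5 + 443.6 + 444.2 + 441.8 + 444.4 + 444.2 + 442.6 + 443.8 + 442.9 + 443.2) / 12 = 443.6083
Moving ranges: 0.5, 0.2, 0.9, 0.6, 2.4, 2.6, 0.2, 1.6, 1.2, 0.9, 0.3; M̄R̄ = 11.4000 / 11 = 1.0364
UCL = X̄ + 3·M̄R̄/d₂ = 443.6083 + 3 × 1.0364 / 1.128 = 446.3646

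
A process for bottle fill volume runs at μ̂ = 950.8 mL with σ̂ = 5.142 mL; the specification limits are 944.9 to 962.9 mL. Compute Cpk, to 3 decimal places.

Cpu = (USL − μ̂) / (3σ̂) = (962.9 − 950.8) / (3 × 5.142) = 0.7844; Cpl = (μ̂ − LSL) / (3σ̂) = (950.8 − 944.9) / (3 × 5.142) = 0.3825; Cpk = min(Cpu, Cpl) = 0.3825

0.382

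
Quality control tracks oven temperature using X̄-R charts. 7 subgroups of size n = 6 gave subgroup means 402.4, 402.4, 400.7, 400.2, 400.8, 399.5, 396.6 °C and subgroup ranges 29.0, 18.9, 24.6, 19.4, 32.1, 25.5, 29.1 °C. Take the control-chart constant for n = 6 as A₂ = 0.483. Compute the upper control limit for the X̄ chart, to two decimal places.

X̄̄ = (402.4 + 402.4 + 400.7 + 400.2 + 400.8 + 399.5 + 396.6) / 7 = 2802.6000 / 7 = 400.3714
R̄ = (29.0 + 18.9 + 24.6 + 19.4 + 32.1 + 25.5 + 29.1) / 7 = 178.6000 / 7 = 25.5143
UCL = X̄̄ + A₂·R̄ = 400.3714 + 0.483 × 25.5143 = 412.6948

412.69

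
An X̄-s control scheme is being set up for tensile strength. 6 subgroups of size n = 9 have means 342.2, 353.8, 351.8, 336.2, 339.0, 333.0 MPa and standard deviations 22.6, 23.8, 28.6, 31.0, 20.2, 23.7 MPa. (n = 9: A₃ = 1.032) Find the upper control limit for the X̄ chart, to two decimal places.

368.45

X̄̄ = (342.2 + 353.8 + 351.8 + 336.2 + 339.0 + 333.0) / 6 = 342.6667
s̄ = (22.6 + 23.8 + 28.6 + 31.0 + 20.2 + 23.7) / 6 = 24.9833
UCL = X̄̄ + A₃·s̄ = 342.6667 + 1.032 × 24.9833 = 368.4495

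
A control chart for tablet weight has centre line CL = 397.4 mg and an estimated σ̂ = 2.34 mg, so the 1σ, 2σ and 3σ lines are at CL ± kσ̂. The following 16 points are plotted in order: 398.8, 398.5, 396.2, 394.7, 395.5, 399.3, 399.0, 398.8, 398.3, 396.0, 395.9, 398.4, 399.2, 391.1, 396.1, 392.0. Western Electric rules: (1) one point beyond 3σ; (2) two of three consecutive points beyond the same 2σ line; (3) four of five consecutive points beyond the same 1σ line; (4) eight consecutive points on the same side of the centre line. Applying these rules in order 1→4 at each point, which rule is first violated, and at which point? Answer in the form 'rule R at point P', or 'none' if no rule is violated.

Zone of each point (C = within 1σ̂, B = 1σ̂–2σ̂, A = 2σ̂–3σ̂, * = beyond 3σ̂; sign = side of CL): 1:+C, 2:+C, 3:-C, 4:-B, 5:-C, 6:+C, 7:+C, 8:+C, 9:+C, 10:-C, 11:-C, 12:+C, 13:+C, 14:-A, 15:-C, 16:-A
Rule 2 (two of three consecutive points beyond the same 2σ limit) is satisfied at point 16.

rule 2 at point 16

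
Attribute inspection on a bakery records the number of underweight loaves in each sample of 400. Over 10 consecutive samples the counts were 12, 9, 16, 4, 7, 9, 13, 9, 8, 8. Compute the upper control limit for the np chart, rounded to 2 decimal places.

p̄ = Σdᵢ / (k·n) = 95 / (10 × 400) = 0.02375
UCL = np̄ + 3·√(np̄(1−p̄)) = 9.5000 + 3 × √(9.5000×0.97625) = 9.5000 + 3 × 3.0454 = 18.6362

18.64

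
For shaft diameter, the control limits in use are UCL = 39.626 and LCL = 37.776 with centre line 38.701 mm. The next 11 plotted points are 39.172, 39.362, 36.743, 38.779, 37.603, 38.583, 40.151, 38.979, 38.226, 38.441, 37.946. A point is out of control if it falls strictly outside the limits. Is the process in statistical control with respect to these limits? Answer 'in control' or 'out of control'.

Compare each point to [37.776, 39.626]: sample 3 = 36.743 < LCL; sample 5 = 37.603 < LCL; sample 7 = 40.151 > UCL.

out of control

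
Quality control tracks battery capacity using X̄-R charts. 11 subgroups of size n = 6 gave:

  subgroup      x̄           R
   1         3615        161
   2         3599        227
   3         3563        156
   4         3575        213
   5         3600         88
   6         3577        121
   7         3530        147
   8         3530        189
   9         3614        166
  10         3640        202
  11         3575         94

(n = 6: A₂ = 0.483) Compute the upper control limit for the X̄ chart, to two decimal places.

X̄̄ = (3615 + 3599 + 3563 + 3575 + 3600 + 3577 + 3530 + 3530 + 3614 + 3640 + 3575) / 11 = 39418.0000 / 11 = 3583.4545
R̄ = (161 + 227 + 156 + 213 + 88 + 121 + 147 + 189 + 166 + 202 + 94) / 11 = 1764.0000 / 11 = 160.3636
UCL = X̄̄ + A₂·R̄ = 3583.4545 + 0.483 × 160.3636 = 3660.9102

3660.91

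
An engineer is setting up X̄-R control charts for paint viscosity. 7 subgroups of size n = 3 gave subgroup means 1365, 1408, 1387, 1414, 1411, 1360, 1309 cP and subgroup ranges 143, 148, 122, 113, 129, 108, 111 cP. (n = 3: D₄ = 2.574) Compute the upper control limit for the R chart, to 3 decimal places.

321.382

R̄ = (143 + 148 + 122 + 113 + 129 + 108 + 111) / 7 = 874.0000 / 7 = 124.8571
UCL_R = D₄·R̄ = 2.574 × 124.8571 = 321.3823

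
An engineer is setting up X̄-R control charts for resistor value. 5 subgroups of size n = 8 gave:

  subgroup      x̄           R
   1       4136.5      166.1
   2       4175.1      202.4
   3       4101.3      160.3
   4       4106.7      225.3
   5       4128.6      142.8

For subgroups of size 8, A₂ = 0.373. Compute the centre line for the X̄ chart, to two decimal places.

4129.64

X̄̄ = (4136.5 + 4175.1 + 4101.3 + 4106.7 + 4128.6) / 5 = 20648.2000 / 5 = 4129.6400
CL = X̄̄ = 4129.6400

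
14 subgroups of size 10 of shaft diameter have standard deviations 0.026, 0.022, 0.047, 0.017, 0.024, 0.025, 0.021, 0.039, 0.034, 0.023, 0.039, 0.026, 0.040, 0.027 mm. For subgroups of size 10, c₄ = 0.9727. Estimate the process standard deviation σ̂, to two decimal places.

s̄ = (0.026 + 0.022 + 0.047 + 0.017 + 0.024 + 0.025 + 0.021 + 0.039 + 0.034 + 0.023 + 0.039 + 0.026 + 0.040 + 0.027) / 14 = 0.0293
σ̂ = s̄ / c₄ = 0.0293 / 0.9727 = 0.0301

0.03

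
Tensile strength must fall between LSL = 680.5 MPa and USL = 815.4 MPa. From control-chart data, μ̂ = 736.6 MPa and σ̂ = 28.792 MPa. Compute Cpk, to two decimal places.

0.65

Cpu = (USL − μ̂) / (3σ̂) = (815.4 − 736.6) / (3 × 28.792) = 0.9123; Cpl = (μ̂ − LSL) / (3σ̂) = (736.6 − 680.5) / (3 × 28.792) = 0.6495; Cpk = min(Cpu, Cpl) = 0.6495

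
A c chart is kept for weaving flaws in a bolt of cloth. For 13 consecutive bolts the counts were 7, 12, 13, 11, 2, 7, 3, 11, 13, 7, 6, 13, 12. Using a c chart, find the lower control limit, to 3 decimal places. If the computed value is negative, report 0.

c̄ = (7 + 12 + 13 + 11 + 2 + 7 + 3 + 11 + 13 + 7 + 6 + 13 + 12) / 13 = 117 / 13 = 9.0000
LCL = c̄ − 3√c̄ = 9.0000 − 3 × 3.0000 = 0.0000

0.000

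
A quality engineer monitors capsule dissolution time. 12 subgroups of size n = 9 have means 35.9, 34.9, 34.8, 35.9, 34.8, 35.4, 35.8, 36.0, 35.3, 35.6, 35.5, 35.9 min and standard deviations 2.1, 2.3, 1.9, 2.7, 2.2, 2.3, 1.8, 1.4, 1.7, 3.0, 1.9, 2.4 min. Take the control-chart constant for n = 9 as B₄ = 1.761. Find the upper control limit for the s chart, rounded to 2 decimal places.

s̄ = (2.1 + 2.3 + 1.9 + 2.7 + 2.2 + 2.3 + 1.8 + 1.4 + 1.7 + 3.0 + 1.9 + 2.4) / 12 = 2.1417
UCL_s = B₄·s̄ = 1.761 × 2.1417 = 3.7715

3.77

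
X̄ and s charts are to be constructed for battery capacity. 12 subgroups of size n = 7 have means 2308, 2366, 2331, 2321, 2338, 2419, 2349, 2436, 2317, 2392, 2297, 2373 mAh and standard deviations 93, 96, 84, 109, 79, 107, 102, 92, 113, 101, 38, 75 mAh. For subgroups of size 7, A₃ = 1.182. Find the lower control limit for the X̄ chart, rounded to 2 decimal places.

2246.65

X̄̄ = (2308 + 2366 + 2331 + 2321 + 2338 + 2419 + 2349 + 2436 + 2317 + 2392 + 2297 + 2373) / 12 = 2353.9167
s̄ = (93 + 96 + 84 + 109 + 79 + 107 + 102 + 92 + 113 + 101 + 38 + 75) / 12 = 90.7500
LCL = X̄̄ − A₃·s̄ = 2353.9167 − 1.182 × 90.7500 = 2246.6502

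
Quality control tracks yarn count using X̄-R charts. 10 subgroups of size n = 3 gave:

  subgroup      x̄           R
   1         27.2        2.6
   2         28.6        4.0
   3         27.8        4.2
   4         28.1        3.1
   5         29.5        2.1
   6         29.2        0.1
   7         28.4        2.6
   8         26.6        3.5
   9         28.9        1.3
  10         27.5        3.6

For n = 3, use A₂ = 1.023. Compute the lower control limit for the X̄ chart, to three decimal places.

25.408

X̄̄ = (27.2 + 28.6 + 27.8 + 28.1 + 29.5 + 29.2 + 28.4 + 26.6 + 28.9 + 27.5) / 10 = 281.8000 / 10 = 28.1800
R̄ = (2.6 + 4.0 + 4.2 + 3.1 + 2.1 + 0.1 + 2.6 + 3.5 + 1.3 + 3.6) / 10 = 27.1000 / 10 = 2.7100
LCL = X̄̄ − A₂·R̄ = 28.1800 − 1.023 × 2.7100 = 25.4077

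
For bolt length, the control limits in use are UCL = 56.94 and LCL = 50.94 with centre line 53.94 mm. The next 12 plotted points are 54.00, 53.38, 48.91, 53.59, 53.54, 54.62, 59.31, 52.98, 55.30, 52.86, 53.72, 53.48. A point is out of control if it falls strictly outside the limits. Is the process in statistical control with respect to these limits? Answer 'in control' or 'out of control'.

Compare each point to [50.94, 56.94]: sample 3 = 48.91 < LCL; sample 7 = 59.31 > UCL.

out of control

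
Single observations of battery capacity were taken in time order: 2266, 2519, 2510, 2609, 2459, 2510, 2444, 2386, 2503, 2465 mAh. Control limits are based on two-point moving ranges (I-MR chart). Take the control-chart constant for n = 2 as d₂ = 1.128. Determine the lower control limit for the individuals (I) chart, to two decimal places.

X̄ = (2266 + 2519 + 2510 + 2609 + 2459 + 2510 + 2444 + 2386 + 2503 + 2465) / 10 = 2467.1000
Moving ranges: 253, 9, 99, 150, 51, 66, 58, 117, 38; M̄R̄ = 841.0000 / 9 = 93.4444
LCL = X̄ − 3·M̄R̄/d₂ = 2467.1000 − 3 × 93.4444 / 1.128 = 2218.5775

2218.58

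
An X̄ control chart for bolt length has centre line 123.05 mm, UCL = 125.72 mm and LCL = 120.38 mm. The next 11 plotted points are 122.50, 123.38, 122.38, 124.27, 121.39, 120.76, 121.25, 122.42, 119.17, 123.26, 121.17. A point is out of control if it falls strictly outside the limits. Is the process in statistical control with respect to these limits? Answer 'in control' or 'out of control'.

Compare each point to [120.38, 125.72]: sample 9 = 119.17 < LCL.

out of control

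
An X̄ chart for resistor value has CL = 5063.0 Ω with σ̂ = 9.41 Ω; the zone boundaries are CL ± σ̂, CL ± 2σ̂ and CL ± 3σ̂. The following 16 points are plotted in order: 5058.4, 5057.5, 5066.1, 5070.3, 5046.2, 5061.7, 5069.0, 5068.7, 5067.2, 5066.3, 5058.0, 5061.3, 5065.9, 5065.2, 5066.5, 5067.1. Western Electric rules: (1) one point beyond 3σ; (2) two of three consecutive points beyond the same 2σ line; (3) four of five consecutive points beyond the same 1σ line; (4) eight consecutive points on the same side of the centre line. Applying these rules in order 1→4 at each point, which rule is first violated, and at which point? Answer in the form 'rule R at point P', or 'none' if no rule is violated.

Zone of each point (C = within 1σ̂, B = 1σ̂–2σ̂, A = 2σ̂–3σ̂, * = beyond 3σ̂; sign = side of CL): 1:-C, 2:-C, 3:+C, 4:+C, 5:-B, 6:-C, 7:+C, 8:+C, 9:+C, 10:+C, 11:-C, 12:-C, 13:+C, 14:+C, 15:+C, 16:+C
No rule fires across all 16 points.

none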